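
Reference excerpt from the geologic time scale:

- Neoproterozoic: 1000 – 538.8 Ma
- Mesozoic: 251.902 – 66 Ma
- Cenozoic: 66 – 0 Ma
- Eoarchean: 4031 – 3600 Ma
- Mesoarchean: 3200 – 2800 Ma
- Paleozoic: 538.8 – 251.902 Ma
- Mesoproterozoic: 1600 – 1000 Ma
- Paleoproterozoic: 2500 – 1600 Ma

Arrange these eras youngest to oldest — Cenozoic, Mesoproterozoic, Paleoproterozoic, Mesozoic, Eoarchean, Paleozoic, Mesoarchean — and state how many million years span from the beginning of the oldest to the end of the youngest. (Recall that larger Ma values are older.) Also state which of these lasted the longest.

Cenozoic → Mesozoic → Paleozoic → Mesoproterozoic → Paleoproterozoic → Mesoarchean → Eoarchean; total span 4031 Myr; longest is Paleoproterozoic

From the excerpt: Cenozoic 66–0; Mesoproterozoic 1600–1000; Paleoproterozoic 2500–1600; Mesozoic 251.902–66; Eoarchean 4031–3600; Paleozoic 538.8–251.902; Mesoarchean 3200–2800 (Ma).
Larger Ma is earlier, so the oldest is Eoarchean and the youngest is Cenozoic; youngest to oldest: Cenozoic, Mesozoic, Paleozoic, Mesoproterozoic, Paleoproterozoic, Mesoarchean, Eoarchean.
Oldest start 4031 minus youngest end 0 gives 4031 Myr overall.
Individual lengths (start − end): Cenozoic 66; Mesoarchean 400; Mesoproterozoic 600; Paleoproterozoic 900; Paleozoic 286.898; Eoarchean 431; Mesozoic 185.902. The largest is Paleoproterozoic at 900 Myr.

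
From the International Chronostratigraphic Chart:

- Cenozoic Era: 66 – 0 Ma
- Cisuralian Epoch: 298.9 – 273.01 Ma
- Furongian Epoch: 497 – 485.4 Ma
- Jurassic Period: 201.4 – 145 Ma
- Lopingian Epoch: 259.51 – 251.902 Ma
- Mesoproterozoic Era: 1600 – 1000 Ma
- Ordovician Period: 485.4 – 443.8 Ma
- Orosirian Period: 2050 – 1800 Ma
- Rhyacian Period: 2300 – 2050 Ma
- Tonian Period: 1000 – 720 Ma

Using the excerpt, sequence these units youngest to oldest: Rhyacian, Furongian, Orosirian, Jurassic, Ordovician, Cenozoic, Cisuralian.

Cenozoic → Jurassic → Cisuralian → Ordovician → Furongian → Orosirian → Rhyacian

Sorting by start age (ascending Ma, since larger Ma = older): Cenozoic began 66, Jurassic began 201.4, Cisuralian began 298.9, Ordovician began 485.4, Furongian began 497, Orosirian began 2050, Rhyacian began 2300.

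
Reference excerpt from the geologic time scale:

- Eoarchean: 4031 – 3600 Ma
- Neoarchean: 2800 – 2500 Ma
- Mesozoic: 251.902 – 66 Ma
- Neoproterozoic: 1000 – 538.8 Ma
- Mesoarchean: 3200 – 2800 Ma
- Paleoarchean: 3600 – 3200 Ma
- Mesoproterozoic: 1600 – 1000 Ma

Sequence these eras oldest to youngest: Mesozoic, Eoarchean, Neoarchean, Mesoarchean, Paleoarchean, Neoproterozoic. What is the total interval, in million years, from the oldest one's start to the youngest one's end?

Eoarchean → Paleoarchean → Mesoarchean → Neoarchean → Neoproterozoic → Mesozoic; total span 3965 Myr

Start ages (Ma): Eoarchean 4031, Paleoarchean 3600, Mesoarchean 3200, Neoarchean 2800, Neoproterozoic 1000, Mesozoic 251.902.
Ordered oldest to youngest: Eoarchean, Paleoarchean, Mesoarchean, Neoarchean, Neoproterozoic, Mesozoic.
Span = 4031 − 66 = 3965 Myr.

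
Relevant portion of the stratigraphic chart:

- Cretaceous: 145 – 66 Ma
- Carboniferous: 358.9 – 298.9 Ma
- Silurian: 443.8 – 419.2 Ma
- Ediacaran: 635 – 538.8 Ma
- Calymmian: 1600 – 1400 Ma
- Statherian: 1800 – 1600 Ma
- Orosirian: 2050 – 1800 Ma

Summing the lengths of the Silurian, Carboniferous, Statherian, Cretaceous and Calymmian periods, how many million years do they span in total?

Each duration: Silurian = 24.6; Carboniferous = 60; Statherian = 200; Cretaceous = 79; Calymmian = 200.
Sum: 24.6 + 60 + 200 + 79 + 200 = 563.6 Myr.

563.6 million years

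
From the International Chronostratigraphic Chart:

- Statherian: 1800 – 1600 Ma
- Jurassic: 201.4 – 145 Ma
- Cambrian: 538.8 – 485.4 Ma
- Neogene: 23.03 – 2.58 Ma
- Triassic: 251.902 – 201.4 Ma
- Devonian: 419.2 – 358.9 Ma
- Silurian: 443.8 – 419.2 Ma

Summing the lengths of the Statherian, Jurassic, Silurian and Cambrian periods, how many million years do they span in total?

334.4 million years

Duration is start − end for each: (1800 − 1600) + (201.4 − 145) + (443.8 − 419.2) + (538.8 − 485.4).
That is 200 + 56.4 + 24.6 + 53.4, which totals 334.4 million years.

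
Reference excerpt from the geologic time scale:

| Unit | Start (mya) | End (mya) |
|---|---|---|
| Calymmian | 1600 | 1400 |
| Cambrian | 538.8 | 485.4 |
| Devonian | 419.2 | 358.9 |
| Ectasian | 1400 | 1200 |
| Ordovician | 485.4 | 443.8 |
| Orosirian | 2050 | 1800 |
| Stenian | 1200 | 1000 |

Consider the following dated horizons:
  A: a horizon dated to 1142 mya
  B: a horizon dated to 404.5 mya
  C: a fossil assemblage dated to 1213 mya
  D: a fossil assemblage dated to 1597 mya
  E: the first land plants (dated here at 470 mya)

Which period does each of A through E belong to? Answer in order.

A — Stenian; B — Devonian; C — Ectasian; D — Calymmian; E — Ordovician

Match each age against the start–end ranges in the excerpt: A = 1142 Ma → Stenian (1200–1000); B = 404.5 Ma → Devonian (419.2–358.9); C = 1213 Ma → Ectasian (1400–1200); D = 1597 Ma → Calymmian (1600–1400); E = 470 Ma → Ordovician (485.4–443.8).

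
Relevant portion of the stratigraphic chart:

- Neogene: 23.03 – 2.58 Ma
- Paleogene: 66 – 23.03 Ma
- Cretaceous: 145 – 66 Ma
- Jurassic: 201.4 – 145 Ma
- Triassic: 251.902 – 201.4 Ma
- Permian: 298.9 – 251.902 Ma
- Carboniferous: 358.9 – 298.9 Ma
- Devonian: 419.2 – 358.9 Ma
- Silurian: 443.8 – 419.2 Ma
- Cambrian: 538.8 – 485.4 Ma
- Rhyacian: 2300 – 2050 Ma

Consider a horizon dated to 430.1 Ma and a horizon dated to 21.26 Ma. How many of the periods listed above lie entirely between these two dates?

430.1 Ma sits inside the Silurian (443.8–419.2) and 21.26 Ma inside the Neogene (23.03–2.58); neither of those is wholly between the two dates.
The listed periods lying completely between them are Devonian, Carboniferous, Permian, Triassic, Jurassic, Cretaceous, Paleogene — 7 in all.

7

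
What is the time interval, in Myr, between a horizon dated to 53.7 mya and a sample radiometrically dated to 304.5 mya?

250.8 million years

304.5 − 53.7 = 250.8 million years.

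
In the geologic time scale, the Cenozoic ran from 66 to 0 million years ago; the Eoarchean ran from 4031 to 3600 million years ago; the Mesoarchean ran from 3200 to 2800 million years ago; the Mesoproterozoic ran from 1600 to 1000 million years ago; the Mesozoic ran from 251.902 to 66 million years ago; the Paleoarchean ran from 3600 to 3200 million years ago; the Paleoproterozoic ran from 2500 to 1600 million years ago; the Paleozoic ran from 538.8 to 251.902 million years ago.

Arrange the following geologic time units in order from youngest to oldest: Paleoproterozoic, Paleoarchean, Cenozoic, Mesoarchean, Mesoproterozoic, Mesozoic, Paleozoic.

Cenozoic, Mesozoic, Paleozoic, Mesoproterozoic, Paleoproterozoic, Mesoarchean, Paleoarchean

The oldest of these is Paleoarchean (starts 3600 Ma) and the youngest is Cenozoic (ends 0 Ma).
In between, by decreasing start age: Mesoarchean (3200), Paleoproterozoic (2500), Mesoproterozoic (1600), Paleozoic (538.8), Mesozoic (251.902).
Listing youngest first means reversing that sequence.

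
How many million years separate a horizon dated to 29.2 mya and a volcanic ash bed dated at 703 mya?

673.8 million years

703 − 29.2 = 673.8 million years.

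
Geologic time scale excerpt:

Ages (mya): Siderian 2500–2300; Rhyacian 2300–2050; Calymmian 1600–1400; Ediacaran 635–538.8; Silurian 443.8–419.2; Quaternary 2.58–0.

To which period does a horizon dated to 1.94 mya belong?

Quaternary

1.94 Ma lies between 2.58 and 0 Ma, so it falls in the Quaternary.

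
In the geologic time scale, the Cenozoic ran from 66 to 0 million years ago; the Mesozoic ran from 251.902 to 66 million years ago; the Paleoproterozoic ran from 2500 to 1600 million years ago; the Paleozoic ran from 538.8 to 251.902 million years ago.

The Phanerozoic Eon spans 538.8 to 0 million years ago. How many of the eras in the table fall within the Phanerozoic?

Eras inside 538.8–0 Ma: Paleozoic, Mesozoic, Cenozoic — 3 in total.

3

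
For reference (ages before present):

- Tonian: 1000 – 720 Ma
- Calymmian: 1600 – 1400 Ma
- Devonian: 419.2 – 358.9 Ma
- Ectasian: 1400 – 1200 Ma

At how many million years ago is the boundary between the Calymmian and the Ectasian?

1400 Ma

The Calymmian ends and the Ectasian begins at 1400 Ma.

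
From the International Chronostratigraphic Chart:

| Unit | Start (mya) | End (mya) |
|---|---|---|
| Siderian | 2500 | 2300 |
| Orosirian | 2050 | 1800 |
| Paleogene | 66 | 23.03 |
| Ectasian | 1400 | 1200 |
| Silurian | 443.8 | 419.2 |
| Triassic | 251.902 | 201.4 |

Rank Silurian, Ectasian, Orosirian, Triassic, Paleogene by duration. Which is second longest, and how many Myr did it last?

Start − end for each: Silurian 443.8 − 419.2 = 24.6; Ectasian 1400 − 1200 = 200; Orosirian 2050 − 1800 = 250; Triassic 251.902 − 201.4 = 50.502; Paleogene 66 − 23.03 = 42.97.
Ranking these from longest: Orosirian > Ectasian > Triassic > Paleogene > Silurian.
Position 2 in that ranking is Ectasian, which lasted 200 Myr.

Ectasian, 200 million years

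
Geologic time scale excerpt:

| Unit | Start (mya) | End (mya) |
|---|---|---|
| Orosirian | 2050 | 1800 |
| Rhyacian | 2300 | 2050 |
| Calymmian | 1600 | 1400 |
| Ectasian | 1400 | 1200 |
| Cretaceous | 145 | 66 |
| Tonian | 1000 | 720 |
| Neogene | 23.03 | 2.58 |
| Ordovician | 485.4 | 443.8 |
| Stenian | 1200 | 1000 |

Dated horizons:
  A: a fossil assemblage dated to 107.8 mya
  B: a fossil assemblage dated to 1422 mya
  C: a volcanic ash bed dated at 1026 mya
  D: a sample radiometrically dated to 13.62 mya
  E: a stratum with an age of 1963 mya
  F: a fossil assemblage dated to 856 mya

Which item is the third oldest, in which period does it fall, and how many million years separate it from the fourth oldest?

C, in the Stenian; 170 million years to F

Sorted oldest-first by Ma: E (1963), B (1422), C (1026), F (856), A (107.8), D (13.62).
The third oldest is C at 1026 Ma, which lies in 1200–1000 Ma: the Stenian.
The fourth oldest is F at 856 Ma; separation = |1026 − 856| = 170 Myr.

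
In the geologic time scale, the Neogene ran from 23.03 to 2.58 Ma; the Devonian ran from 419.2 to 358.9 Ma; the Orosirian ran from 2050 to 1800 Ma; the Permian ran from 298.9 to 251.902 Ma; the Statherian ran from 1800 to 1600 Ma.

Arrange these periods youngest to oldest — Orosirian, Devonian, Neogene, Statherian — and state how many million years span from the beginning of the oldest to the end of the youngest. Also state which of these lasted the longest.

Neogene, Devonian, Statherian, Orosirian; total span 2047.42 Myr; longest is Orosirian

From the excerpt: Orosirian 2050–1800; Devonian 419.2–358.9; Neogene 23.03–2.58; Statherian 1800–1600 (Ma).
Larger Ma is earlier, so the oldest is Orosirian and the youngest is Neogene; youngest to oldest: Neogene, Devonian, Statherian, Orosirian.
Oldest start 2050 minus youngest end 2.58 gives 2047.42 Myr overall.
Individual lengths (start − end): Statherian 200; Devonian 60.3; Neogene 20.45; Orosirian 250. The largest is Orosirian at 250 Myr.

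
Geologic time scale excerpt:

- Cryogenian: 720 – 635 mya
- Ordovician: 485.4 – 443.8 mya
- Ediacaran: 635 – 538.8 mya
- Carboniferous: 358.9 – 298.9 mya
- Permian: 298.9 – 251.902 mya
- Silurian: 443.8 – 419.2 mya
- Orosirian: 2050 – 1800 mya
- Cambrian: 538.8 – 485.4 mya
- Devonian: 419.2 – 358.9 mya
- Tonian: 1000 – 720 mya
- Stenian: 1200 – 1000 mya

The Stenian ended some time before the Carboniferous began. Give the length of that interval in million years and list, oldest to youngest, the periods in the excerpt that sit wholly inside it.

End of Stenian = 1000 Ma; start of Carboniferous = 358.9 Ma.
Gap = 1000 − 358.9 = 641.1 Myr.
Periods wholly inside 1000–358.9 Ma: Tonian (1000–720), Cryogenian (720–635), Ediacaran (635–538.8), Cambrian (538.8–485.4), Ordovician (485.4–443.8), Silurian (443.8–419.2), Devonian (419.2–358.9).

641.1 million years; Tonian, Cryogenian, Ediacaran, Cambrian, Ordovician, Silurian, Devonian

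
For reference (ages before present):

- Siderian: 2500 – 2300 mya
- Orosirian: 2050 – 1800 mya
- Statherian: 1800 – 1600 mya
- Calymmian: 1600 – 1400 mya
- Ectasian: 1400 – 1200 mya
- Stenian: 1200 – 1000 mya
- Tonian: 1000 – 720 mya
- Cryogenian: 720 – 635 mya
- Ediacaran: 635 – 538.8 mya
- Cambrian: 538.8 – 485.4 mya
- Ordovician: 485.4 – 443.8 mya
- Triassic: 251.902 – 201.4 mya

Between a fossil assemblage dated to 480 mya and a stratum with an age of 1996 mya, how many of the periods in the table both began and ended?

The older date is 1996 Ma and the younger is 480 Ma.
Periods with start < 1996 and end > 480 Ma: Statherian (1800–1600), Calymmian (1600–1400), Ectasian (1400–1200), Stenian (1200–1000), Tonian (1000–720), Cryogenian (720–635), Ediacaran (635–538.8), Cambrian (538.8–485.4).
That is 8 complete periods.

8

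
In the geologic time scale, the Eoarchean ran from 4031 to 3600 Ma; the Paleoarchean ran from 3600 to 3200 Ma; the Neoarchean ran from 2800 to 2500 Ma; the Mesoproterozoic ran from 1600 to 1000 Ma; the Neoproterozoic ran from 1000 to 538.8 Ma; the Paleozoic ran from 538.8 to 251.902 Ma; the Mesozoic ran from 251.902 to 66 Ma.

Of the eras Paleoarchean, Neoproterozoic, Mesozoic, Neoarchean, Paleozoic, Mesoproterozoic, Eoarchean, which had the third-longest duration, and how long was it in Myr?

Eoarchean, 431 million years

Durations: Paleoarchean 400; Neoproterozoic 461.2; Mesozoic 185.902; Neoarchean 300; Paleozoic 286.898; Mesoproterozoic 600; Eoarchean 431 Myr.
Sorted longest-first: Mesoproterozoic (600), Neoproterozoic (461.2), Eoarchean (431), Paleoarchean (400), Neoarchean (300), Paleozoic (286.898), Mesozoic (185.902).
The third longest is Eoarchean at 431 Myr.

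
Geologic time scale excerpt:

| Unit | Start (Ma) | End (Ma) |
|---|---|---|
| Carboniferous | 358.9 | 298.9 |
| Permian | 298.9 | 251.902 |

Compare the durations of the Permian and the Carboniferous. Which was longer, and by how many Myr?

Permian: 298.9 − 251.902 = 46.998 Myr.
Carboniferous: 358.9 − 298.9 = 60 Myr.
Difference: 60 − 46.998 = 13.002 Myr, so the Carboniferous was longer.

Carboniferous, by 13.002 million years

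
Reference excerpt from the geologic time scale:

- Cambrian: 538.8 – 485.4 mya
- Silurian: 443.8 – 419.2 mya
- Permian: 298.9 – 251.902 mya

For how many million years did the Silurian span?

443.8 − 419.2 = 24.6 million years.

24.6 million years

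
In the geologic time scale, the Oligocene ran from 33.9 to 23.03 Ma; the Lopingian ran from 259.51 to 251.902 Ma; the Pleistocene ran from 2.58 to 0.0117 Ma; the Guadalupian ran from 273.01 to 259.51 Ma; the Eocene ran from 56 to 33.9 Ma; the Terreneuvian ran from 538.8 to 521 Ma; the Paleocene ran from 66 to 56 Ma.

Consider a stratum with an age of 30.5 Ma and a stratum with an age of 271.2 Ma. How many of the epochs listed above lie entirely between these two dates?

271.2 Ma sits inside the Guadalupian (273.01–259.51) and 30.5 Ma inside the Oligocene (33.9–23.03); neither of those is wholly between the two dates.
The listed epochs lying completely between them are Lopingian, Paleocene, Eocene — 3 in all.

3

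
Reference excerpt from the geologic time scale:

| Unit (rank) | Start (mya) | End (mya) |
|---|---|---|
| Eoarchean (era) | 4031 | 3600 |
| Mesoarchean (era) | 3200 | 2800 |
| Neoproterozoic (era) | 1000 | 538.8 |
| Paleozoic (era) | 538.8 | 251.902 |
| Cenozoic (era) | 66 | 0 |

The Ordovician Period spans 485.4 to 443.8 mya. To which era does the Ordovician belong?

Paleozoic

The Ordovician (485.4–443.8 Ma) lies entirely within 538.8–251.902 Ma, the Paleozoic Era.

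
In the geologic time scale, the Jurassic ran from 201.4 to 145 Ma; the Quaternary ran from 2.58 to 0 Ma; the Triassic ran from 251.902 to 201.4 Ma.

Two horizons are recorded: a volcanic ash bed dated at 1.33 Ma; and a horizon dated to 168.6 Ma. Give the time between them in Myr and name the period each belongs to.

167.27 million years apart; the first in the Quaternary, the second in the Jurassic

Elapsed time: 168.6 − 1.33 = 167.27 Myr.
1.33 Ma lies within 2.58–0 Ma: Quaternary.
168.6 Ma lies within 201.4–145 Ma: Jurassic.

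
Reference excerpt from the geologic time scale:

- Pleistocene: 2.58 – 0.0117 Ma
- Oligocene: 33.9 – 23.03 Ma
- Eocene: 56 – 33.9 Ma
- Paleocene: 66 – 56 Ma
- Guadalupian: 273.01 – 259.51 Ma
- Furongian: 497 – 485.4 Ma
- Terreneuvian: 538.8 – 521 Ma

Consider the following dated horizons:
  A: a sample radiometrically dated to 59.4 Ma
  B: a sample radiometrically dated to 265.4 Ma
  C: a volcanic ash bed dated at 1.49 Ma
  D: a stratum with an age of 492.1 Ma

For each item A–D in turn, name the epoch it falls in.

Match each age against the start–end ranges in the excerpt: A = 59.4 Ma → Paleocene (66–56); B = 265.4 Ma → Guadalupian (273.01–259.51); C = 1.49 Ma → Pleistocene (2.58–0.0117); D = 492.1 Ma → Furongian (497–485.4).

A — Paleocene; B — Guadalupian; C — Pleistocene; D — Furongian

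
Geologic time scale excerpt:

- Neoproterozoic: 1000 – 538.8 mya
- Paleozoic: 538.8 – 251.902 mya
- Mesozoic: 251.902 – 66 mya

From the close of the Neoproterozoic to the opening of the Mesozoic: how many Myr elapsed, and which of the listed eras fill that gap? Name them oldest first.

End of Neoproterozoic = 538.8 Ma; start of Mesozoic = 251.902 Ma.
Gap = 538.8 − 251.902 = 286.898 Myr.
Eras wholly inside 538.8–251.902 Ma: Paleozoic (538.8–251.902).

286.898 million years; Paleozoic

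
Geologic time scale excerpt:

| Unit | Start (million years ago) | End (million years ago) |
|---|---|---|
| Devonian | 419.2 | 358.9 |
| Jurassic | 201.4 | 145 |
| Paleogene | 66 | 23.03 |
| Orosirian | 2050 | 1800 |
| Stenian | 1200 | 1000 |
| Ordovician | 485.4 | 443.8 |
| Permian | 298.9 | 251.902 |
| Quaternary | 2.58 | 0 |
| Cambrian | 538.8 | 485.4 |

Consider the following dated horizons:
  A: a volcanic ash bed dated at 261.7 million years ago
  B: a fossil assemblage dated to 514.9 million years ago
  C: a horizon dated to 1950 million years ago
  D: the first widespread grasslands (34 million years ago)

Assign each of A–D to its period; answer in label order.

A — Permian; B — Cambrian; C — Orosirian; D — Paleogene

A: 261.7 Ma lies in 298.9–251.902 Ma, so Permian.
B: 514.9 Ma lies in 538.8–485.4 Ma, so Cambrian.
C: 1950 Ma lies in 2050–1800 Ma, so Orosirian.
D: 34 Ma lies in 66–23.03 Ma, so Paleogene.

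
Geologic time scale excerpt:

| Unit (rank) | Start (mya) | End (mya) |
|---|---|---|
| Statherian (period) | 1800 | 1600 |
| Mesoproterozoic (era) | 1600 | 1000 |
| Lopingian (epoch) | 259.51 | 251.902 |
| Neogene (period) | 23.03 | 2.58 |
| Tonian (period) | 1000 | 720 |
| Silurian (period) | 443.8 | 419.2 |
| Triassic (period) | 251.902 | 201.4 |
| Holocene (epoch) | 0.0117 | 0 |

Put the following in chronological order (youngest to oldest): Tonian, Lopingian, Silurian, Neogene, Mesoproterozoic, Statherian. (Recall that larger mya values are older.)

Read off each span (Ma): Tonian 1000–720; Lopingian 259.51–251.902; Silurian 443.8–419.2; Neogene 23.03–2.58; Mesoproterozoic 1600–1000; Statherian 1800–1600.
Larger Ma is older, so oldest→youngest is Statherian, Mesoproterozoic, Tonian, Silurian, Lopingian, Neogene; reverse it for youngest→oldest.

Neogene, Lopingian, Silurian, Tonian, Mesoproterozoic, Statherian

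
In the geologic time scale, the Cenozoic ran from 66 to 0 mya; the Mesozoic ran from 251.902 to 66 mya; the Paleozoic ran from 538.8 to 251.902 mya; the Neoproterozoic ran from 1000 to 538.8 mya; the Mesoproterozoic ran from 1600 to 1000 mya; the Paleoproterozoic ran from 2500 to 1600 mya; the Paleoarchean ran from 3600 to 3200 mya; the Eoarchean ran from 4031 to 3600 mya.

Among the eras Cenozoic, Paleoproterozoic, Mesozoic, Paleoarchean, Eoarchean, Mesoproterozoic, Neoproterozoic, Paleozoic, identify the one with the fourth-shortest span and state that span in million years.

Paleoarchean, 400 million years

Durations: Cenozoic 66; Paleoproterozoic 900; Mesozoic 185.902; Paleoarchean 400; Eoarchean 431; Mesoproterozoic 600; Neoproterozoic 461.2; Paleozoic 286.898 Myr.
Sorted shortest-first: Cenozoic (66), Mesozoic (185.902), Paleozoic (286.898), Paleoarchean (400), Eoarchean (431), Neoproterozoic (461.2), Mesoproterozoic (600), Paleoproterozoic (900).
The fourth shortest is Paleoarchean at 400 Myr.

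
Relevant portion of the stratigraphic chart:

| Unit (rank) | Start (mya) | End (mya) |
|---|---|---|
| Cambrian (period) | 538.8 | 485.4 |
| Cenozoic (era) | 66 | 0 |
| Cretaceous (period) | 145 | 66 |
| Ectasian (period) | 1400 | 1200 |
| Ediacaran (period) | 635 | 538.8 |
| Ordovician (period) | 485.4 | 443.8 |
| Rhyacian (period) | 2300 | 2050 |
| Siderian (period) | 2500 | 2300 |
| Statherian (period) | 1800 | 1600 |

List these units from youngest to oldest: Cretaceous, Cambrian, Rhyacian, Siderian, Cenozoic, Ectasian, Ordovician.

Cenozoic, then Cretaceous, then Ordovician, then Cambrian, then Ectasian, then Rhyacian, then Siderian

The oldest of these is Siderian (starts 2500 Ma) and the youngest is Cenozoic (ends 0 Ma).
In between, by decreasing start age: Rhyacian (2300), Ectasian (1400), Cambrian (538.8), Ordovician (485.4), Cretaceous (145).
Listing youngest first means reversing that sequence.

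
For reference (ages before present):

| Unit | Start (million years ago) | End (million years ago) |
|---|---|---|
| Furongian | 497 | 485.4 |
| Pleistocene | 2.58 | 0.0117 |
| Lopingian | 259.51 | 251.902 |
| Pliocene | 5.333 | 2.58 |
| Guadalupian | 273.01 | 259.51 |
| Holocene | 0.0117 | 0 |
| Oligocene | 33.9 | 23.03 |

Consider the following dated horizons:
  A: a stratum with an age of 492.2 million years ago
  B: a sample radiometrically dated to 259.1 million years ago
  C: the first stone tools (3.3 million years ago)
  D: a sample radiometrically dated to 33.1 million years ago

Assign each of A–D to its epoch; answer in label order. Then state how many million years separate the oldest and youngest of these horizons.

A: 492.2 Ma lies in 497–485.4 Ma, so Furongian.
B: 259.1 Ma lies in 259.51–251.902 Ma, so Lopingian.
C: 3.3 Ma lies in 5.333–2.58 Ma, so Pliocene.
D: 33.1 Ma lies in 33.9–23.03 Ma, so Oligocene.
Oldest = 492.2 Ma, youngest = 3.3 Ma → span 488.9 Myr.

A — Furongian; B — Lopingian; C — Pliocene; D — Oligocene; span 488.9 million years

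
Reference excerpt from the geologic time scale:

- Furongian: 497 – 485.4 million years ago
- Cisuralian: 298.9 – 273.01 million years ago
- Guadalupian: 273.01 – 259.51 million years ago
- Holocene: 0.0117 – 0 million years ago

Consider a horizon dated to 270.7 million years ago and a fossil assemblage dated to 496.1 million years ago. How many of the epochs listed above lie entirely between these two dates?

1

The older date is 496.1 Ma and the younger is 270.7 Ma.
Epochs with start < 496.1 and end > 270.7 Ma: Cisuralian (298.9–273.01).
That is 1 complete epoch.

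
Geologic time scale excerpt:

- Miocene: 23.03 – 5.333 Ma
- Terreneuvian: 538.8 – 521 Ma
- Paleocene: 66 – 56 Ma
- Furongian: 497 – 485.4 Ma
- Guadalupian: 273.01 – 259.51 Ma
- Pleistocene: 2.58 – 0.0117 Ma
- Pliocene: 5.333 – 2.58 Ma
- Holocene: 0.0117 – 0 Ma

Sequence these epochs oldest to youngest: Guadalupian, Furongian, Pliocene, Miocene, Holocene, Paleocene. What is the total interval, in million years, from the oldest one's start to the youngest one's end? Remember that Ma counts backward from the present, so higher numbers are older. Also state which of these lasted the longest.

Start ages (Ma): Furongian 497, Guadalupian 273.01, Paleocene 66, Miocene 23.03, Pliocene 5.333, Holocene 0.0117.
Ordered oldest to youngest: Furongian, Guadalupian, Paleocene, Miocene, Pliocene, Holocene.
Span = 497 − 0 = 497 Myr.
Durations: Guadalupian 13.5, Paleocene 10, Holocene 0.0117, Furongian 11.6, Pliocene 2.753, Miocene 17.697 → longest is Miocene (17.697 Myr).

Furongian → Guadalupian → Paleocene → Miocene → Pliocene → Holocene; total span 497 Myr; longest is Miocene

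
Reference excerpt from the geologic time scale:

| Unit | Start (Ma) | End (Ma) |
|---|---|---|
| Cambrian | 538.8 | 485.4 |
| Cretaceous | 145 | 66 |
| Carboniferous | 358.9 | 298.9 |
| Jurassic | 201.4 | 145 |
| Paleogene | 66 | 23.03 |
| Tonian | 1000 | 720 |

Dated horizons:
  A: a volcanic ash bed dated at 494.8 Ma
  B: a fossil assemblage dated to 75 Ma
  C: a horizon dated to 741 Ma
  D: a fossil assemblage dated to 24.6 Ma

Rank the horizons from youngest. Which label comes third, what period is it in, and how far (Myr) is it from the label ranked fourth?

Sorted youngest-first by Ma: D (24.6), B (75), A (494.8), C (741).
The third youngest is A at 494.8 Ma, which lies in 538.8–485.4 Ma: the Cambrian.
The fourth youngest is C at 741 Ma; separation = |494.8 − 741| = 246.2 Myr.

A, in the Cambrian; 246.2 million years to C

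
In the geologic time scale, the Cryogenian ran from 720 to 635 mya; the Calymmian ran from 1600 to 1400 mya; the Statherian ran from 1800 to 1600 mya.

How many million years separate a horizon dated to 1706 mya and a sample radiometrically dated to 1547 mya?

1706 − 1547 = 159 million years.

159 million years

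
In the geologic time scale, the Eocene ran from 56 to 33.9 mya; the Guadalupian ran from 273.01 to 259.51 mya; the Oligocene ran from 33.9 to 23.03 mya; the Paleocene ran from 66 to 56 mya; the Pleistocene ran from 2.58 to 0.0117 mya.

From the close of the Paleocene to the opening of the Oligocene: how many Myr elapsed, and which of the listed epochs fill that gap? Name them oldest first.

22.1 million years; Eocene

The Paleocene closes at 56 Ma and the Oligocene opens at 33.9 Ma, so the interval is 56 − 33.9 = 22.1 Myr.
An epoch fits inside if it starts at or after 56 Ma and ends at or before 33.9 Ma; oldest first that gives Eocene.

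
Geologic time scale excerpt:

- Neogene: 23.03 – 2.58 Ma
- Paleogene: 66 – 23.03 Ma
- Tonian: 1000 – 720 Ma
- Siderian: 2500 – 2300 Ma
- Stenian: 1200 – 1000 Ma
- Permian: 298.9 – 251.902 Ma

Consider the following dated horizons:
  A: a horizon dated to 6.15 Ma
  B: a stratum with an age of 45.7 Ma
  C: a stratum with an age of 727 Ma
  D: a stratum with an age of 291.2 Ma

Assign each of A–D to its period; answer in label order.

Match each age against the start–end ranges in the excerpt: A = 6.15 Ma → Neogene (23.03–2.58); B = 45.7 Ma → Paleogene (66–23.03); C = 727 Ma → Tonian (1000–720); D = 291.2 Ma → Permian (298.9–251.902).

A — Neogene; B — Paleogene; C — Tonian; D — Permian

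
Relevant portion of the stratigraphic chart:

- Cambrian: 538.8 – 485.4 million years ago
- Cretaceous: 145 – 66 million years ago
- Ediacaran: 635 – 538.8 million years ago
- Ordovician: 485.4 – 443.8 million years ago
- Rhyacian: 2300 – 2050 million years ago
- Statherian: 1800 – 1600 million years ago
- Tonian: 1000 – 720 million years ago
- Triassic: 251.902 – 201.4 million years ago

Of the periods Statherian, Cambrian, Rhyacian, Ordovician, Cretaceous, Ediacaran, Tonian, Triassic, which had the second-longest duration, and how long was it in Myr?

Durations: Statherian 200; Cambrian 53.4; Rhyacian 250; Ordovician 41.6; Cretaceous 79; Ediacaran 96.2; Tonian 280; Triassic 50.502 Myr.
Sorted longest-first: Tonian (280), Rhyacian (250), Statherian (200), Ediacaran (96.2), Cretaceous (79), Cambrian (53.4), Triassic (50.502), Ordovician (41.6).
The second longest is Rhyacian at 250 Myr.

Rhyacian, 250 million years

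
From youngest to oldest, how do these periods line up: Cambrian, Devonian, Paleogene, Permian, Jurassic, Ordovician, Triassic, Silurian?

Group by era (each group listed oldest first) — Paleozoic: Cambrian, Ordovician, Silurian, Devonian, Permian; Mesozoic: Triassic, Jurassic; Cenozoic: Paleogene. The eras run Paleozoic → Mesozoic → Cenozoic. Concatenating the groups in that era order and then reversing gives youngest to oldest.

Paleogene, Jurassic, Triassic, Permian, Devonian, Silurian, Ordovician, Cambrian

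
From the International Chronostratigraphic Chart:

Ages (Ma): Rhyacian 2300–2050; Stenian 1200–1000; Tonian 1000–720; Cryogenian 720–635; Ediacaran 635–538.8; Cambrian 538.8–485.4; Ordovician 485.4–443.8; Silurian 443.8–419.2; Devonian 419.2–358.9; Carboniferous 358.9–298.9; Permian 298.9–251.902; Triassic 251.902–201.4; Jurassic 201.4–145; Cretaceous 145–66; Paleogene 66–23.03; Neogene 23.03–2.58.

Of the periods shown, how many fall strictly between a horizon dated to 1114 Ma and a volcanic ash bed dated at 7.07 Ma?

1114 Ma sits inside the Stenian (1200–1000) and 7.07 Ma inside the Neogene (23.03–2.58); neither of those is wholly between the two dates.
The listed periods lying completely between them are Tonian, Cryogenian, Ediacaran, Cambrian, Ordovician, Silurian, Devonian, Carboniferous, Permian, Triassic, Jurassic, Cretaceous, Paleogene — 13 in all.

13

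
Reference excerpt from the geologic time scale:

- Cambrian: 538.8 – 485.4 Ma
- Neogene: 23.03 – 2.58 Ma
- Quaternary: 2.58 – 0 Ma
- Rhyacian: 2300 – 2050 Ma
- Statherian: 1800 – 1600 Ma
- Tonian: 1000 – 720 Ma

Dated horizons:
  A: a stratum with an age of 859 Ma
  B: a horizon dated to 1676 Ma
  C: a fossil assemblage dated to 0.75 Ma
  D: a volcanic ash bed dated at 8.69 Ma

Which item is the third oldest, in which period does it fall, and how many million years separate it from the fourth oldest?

D, in the Neogene; 7.94 million years to C

Larger Ma means older, so oldest first: B 1676 > A 859 > D 8.69 > C 0.75.
Counting 3 along gives D (8.69 Ma); the excerpt puts that inside the Neogene, 23.03–2.58 Ma.
Next in line is C (0.75 Ma), and 8.69 − 0.75 = 7.94 Myr.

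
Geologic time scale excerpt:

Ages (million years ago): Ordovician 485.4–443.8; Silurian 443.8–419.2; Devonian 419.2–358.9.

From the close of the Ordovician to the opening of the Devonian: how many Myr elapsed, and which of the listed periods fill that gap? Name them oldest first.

24.6 million years; Silurian

End of Ordovician = 443.8 Ma; start of Devonian = 419.2 Ma.
Gap = 443.8 − 419.2 = 24.6 Myr.
Periods wholly inside 443.8–419.2 Ma: Silurian (443.8–419.2).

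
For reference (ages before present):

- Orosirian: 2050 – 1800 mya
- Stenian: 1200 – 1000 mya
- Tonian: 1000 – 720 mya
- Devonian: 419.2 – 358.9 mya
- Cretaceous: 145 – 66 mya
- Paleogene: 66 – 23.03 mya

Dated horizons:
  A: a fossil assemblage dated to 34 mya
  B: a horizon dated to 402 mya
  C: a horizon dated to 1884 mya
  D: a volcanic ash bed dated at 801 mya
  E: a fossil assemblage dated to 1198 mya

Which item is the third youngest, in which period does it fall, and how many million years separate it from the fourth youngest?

D, in the Tonian; 397 million years to E

Smaller Ma means younger, so youngest first: A 34 < B 402 < D 801 < E 1198 < C 1884.
Counting 3 along gives D (801 Ma); the excerpt puts that inside the Tonian, 1000–720 Ma.
Next in line is E (1198 Ma), and 1198 − 801 = 397 Myr.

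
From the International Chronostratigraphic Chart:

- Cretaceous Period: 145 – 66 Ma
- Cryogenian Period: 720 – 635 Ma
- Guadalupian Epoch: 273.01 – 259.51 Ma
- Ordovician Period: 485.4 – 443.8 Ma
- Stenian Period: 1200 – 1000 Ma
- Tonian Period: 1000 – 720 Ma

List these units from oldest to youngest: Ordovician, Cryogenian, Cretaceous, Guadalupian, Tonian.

Tonian, Cryogenian, Ordovician, Guadalupian, Cretaceous

The oldest of these is Tonian (starts 1000 Ma) and the youngest is Cretaceous (ends 66 Ma).
In between, by decreasing start age: Cryogenian (720), Ordovician (485.4), Guadalupian (273.01).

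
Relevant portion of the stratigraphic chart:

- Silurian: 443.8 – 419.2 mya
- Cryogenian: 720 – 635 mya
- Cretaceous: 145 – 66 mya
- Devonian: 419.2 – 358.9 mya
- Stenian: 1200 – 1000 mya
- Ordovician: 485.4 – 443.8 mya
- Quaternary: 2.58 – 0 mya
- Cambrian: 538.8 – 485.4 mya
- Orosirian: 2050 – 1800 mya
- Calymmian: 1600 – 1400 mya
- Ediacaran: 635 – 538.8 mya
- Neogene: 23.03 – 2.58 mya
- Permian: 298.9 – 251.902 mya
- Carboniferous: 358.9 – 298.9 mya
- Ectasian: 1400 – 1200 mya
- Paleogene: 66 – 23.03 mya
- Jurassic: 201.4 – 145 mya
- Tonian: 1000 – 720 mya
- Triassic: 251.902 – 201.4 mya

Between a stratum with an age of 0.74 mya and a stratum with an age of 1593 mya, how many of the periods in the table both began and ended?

16

1593 Ma sits inside the Calymmian (1600–1400) and 0.74 Ma inside the Quaternary (2.58–0); neither of those is wholly between the two dates.
The listed periods lying completely between them are Ectasian, Stenian, Tonian, Cryogenian, Ediacaran, Cambrian, Ordovician, Silurian, Devonian, Carboniferous, Permian, Triassic, Jurassic, Cretaceous, Paleogene, Neogene — 16 in all.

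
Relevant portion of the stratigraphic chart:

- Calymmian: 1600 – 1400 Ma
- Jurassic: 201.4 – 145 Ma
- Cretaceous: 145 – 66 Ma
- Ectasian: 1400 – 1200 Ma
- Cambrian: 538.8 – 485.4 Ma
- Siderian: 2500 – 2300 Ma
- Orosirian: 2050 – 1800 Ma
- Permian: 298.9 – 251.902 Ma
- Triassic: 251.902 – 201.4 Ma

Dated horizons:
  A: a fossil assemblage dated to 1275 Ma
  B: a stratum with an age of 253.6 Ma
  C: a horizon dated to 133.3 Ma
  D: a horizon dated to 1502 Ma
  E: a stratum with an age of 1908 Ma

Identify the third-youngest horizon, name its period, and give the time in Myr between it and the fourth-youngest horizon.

Smaller Ma means younger, so youngest first: C 133.3 < B 253.6 < A 1275 < D 1502 < E 1908.
Counting 3 along gives A (1275 Ma); the excerpt puts that inside the Ectasian, 1400–1200 Ma.
Next in line is D (1502 Ma), and 1502 − 1275 = 227 Myr.

A, in the Ectasian; 227 million years to D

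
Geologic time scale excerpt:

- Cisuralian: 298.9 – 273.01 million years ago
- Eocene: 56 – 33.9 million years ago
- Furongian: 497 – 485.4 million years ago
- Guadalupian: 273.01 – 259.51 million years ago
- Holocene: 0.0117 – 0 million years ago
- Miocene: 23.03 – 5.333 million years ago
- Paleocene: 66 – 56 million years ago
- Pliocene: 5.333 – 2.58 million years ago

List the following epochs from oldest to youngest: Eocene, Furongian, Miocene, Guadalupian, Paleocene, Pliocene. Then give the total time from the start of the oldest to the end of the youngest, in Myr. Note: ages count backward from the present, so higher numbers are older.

Furongian → Guadalupian → Paleocene → Eocene → Miocene → Pliocene; total span 494.42 Myr

From the excerpt: Eocene 56–33.9; Furongian 497–485.4; Miocene 23.03–5.333; Guadalupian 273.01–259.51; Paleocene 66–56; Pliocene 5.333–2.58 (Ma).
Larger Ma is earlier, so the oldest is Furongian and the youngest is Pliocene; oldest to youngest: Furongian, Guadalupian, Paleocene, Eocene, Miocene, Pliocene.
Oldest start 497 minus youngest end 2.58 gives 494.42 Myr overall.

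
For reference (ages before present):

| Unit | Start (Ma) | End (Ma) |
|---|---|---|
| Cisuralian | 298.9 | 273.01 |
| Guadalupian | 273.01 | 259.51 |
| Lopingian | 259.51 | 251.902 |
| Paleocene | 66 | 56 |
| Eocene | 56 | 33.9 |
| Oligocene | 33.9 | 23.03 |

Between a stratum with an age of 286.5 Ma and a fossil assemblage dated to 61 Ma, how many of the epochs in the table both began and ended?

2

286.5 Ma sits inside the Cisuralian (298.9–273.01) and 61 Ma inside the Paleocene (66–56); neither of those is wholly between the two dates.
The listed epochs lying completely between them are Guadalupian, Lopingian — 2 in all.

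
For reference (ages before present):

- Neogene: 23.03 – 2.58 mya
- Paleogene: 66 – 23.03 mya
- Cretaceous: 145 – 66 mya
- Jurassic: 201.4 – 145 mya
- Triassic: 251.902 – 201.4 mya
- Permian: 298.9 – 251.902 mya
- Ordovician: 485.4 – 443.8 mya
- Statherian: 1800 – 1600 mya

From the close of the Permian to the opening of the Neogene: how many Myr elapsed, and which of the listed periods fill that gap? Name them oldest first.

The Permian closes at 251.902 Ma and the Neogene opens at 23.03 Ma, so the interval is 251.902 − 23.03 = 228.872 Myr.
A period fits inside if it starts at or after 251.902 Ma and ends at or before 23.03 Ma; oldest first that gives Triassic, Jurassic, Cretaceous, Paleogene.

228.872 million years; Triassic, Jurassic, Cretaceous, Paleogene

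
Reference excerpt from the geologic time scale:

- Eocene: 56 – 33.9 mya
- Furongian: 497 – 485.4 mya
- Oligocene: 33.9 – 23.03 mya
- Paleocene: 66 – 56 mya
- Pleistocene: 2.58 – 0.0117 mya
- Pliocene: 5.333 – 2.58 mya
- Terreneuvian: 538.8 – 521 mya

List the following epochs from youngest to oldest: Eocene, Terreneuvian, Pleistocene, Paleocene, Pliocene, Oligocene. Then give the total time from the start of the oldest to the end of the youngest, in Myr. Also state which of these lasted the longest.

Pleistocene, Pliocene, Oligocene, Eocene, Paleocene, Terreneuvian; total span 538.7883 Myr; longest is Eocene

From the excerpt: Eocene 56–33.9; Terreneuvian 538.8–521; Pleistocene 2.58–0.0117; Paleocene 66–56; Pliocene 5.333–2.58; Oligocene 33.9–23.03 (Ma).
Larger Ma is earlier, so the oldest is Terreneuvian and the youngest is Pleistocene; youngest to oldest: Pleistocene, Pliocene, Oligocene, Eocene, Paleocene, Terreneuvian.
Oldest start 538.8 minus youngest end 0.0117 gives 538.7883 Myr overall.
Individual lengths (start − end): Terreneuvian 17.8; Oligocene 10.87; Eocene 22.1; Pleistocene 2.5683; Paleocene 10; Pliocene 2.753. The largest is Eocene at 22.1 Myr.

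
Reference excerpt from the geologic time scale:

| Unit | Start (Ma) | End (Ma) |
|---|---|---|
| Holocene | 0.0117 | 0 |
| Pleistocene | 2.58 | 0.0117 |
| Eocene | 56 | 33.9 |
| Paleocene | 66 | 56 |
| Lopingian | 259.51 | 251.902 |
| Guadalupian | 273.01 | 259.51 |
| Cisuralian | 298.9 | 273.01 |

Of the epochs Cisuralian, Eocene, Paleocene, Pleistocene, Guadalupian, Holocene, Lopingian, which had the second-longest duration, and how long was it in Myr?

Eocene, 22.1 million years

Start − end for each: Cisuralian 298.9 − 273.01 = 25.89; Eocene 56 − 33.9 = 22.1; Paleocene 66 − 56 = 10; Pleistocene 2.58 − 0.0117 = 2.5683; Guadalupian 273.01 − 259.51 = 13.5; Holocene 0.0117 − 0 = 0.0117; Lopingian 259.51 − 251.902 = 7.608.
Ranking these from longest: Cisuralian > Eocene > Guadalupian > Paleocene > Lopingian > Pleistocene > Holocene.
Position 2 in that ranking is Eocene, which lasted 22.1 Myr.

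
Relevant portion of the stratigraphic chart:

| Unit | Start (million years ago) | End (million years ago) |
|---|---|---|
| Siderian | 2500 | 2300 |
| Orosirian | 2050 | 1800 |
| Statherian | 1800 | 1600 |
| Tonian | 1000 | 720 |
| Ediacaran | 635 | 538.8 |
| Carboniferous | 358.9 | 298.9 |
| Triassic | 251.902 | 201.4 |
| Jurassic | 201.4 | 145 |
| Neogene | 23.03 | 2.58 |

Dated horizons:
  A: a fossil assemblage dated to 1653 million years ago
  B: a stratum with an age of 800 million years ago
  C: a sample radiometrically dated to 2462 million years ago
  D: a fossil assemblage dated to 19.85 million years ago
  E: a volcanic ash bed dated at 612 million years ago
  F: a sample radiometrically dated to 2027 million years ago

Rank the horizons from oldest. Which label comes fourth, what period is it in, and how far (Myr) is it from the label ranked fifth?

Sorted oldest-first by Ma: C (2462), F (2027), A (1653), B (800), E (612), D (19.85).
The fourth oldest is B at 800 Ma, which lies in 1000–720 Ma: the Tonian.
The fifth oldest is E at 612 Ma; separation = |800 − 612| = 188 Myr.

B, in the Tonian; 188 million years to E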